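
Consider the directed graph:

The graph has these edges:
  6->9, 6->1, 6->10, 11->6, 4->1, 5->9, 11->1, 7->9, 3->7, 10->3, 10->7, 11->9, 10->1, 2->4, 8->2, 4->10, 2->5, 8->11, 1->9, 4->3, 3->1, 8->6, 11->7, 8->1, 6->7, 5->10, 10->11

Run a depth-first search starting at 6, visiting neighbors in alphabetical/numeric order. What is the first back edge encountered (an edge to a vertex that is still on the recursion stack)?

11→6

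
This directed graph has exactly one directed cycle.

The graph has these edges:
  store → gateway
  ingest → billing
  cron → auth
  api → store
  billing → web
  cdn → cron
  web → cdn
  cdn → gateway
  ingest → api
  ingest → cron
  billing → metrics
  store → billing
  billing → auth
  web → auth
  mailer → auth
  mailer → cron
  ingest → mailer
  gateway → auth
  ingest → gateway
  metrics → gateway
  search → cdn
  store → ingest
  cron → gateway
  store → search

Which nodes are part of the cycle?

api, store, ingest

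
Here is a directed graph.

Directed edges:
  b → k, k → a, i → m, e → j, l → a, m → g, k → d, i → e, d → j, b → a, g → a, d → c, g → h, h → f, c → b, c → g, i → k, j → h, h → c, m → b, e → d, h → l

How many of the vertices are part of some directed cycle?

A vertex is on a directed cycle iff it belongs to a strongly connected component of size ≥ 2 (or has a self-loop).
The vertices on cycles are {b, c, d, g, h, j, k} — 7 in total.

7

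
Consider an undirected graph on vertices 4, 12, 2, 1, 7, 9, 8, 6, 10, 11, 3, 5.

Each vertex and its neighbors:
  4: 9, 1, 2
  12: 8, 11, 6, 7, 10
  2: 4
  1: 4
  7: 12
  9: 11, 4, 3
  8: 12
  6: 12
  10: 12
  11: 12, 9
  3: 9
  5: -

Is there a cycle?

DFS, tracking each vertex's parent; an edge to a visited non-parent vertex closes a cycle.
Start from 3:
visit 3 (parent –)
  visit 9 (parent 3)
    visit 11 (parent 9)
      visit 12 (parent 11)
        visit 8 (parent 12)
          8–12: parent, skip
        12–11: parent, skip
        visit 6 (parent 12)
          6–12: parent, skip
        visit 7 (parent 12)
          7–12: parent, skip
        visit 10 (parent 12)
          10–12: parent, skip
      11–9: parent, skip
    visit 4 (parent 9)
      4–9: parent, skip
      visit 1 (parent 4)
        1–4: parent, skip
      visit 2 (parent 4)
        2–4: parent, skip
    9–3: parent, skip
visit 5 (parent –)
No non-parent visited neighbor found — the graph is a forest.

No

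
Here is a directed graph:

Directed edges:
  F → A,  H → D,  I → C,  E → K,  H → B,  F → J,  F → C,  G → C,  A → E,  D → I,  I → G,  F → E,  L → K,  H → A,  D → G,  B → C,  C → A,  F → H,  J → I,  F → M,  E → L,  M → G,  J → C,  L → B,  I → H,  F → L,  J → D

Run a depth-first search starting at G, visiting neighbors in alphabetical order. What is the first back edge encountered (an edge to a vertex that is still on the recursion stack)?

B->C

DFS from G (visiting neighbors in alphabetical order); mark gray on enter, black on exit:
G gray
  C gray
    A gray
      E gray
        K gray
        K black
        L gray
          B gray
            B→C: C is gray → back edge
First back edge: B → C.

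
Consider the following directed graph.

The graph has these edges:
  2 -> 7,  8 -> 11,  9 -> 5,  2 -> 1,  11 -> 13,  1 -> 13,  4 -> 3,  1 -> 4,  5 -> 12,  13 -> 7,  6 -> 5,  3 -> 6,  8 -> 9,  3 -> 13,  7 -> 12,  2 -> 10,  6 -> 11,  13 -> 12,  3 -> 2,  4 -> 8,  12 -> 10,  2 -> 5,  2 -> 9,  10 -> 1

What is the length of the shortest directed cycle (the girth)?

For each vertex v, BFS finds the shortest path from v back to v.
The shortest such closed walk is 4 → 3 → 2 → 1 → 4, length 4.

4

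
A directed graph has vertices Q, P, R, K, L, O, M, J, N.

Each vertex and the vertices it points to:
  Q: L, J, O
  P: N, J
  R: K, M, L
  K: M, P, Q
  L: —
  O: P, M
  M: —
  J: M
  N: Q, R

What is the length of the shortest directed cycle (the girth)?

4

For each vertex v, BFS finds the shortest path from v back to v.
The shortest such closed walk is N → Q → O → P → N, length 4.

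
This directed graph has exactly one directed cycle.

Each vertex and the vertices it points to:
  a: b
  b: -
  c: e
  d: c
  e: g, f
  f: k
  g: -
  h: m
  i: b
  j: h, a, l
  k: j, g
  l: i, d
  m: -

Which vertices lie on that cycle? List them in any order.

DFS with gray/black marking from j:
j gray
  h gray
    m gray
    m black
  h black
  a gray
    b gray
    b black
  a black
  l gray
    i gray
      i→b: b black — skip
    i black
    d gray
      c gray
        e gray
          g gray
          g black
          f gray
            k gray
              k→j: j is gray → back edge
Back edge closes the cycle j → l → d → c → e → f → k → j; its vertices are {c, d, e, f, j, k, l}.

c, d, e, f, j, k, l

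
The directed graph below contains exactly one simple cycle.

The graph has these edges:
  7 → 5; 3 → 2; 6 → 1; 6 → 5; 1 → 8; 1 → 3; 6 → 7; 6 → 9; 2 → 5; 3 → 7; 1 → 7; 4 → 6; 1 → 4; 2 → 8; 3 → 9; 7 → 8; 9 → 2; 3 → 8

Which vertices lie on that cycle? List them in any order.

1, 4, 6

DFS with gray/black marking from 1:
1 gray
  3 gray
    2 gray
      8 gray
      8 black
      5 gray
      5 black
    2 black
    9 gray
      9→2: 2 black — skip
    9 black
    7 gray
      7→8: 8 black — skip
      7→5: 5 black — skip
    7 black
    3→8: 8 black — skip
  3 black
  1→8: 8 black — skip
  4 gray
    6 gray
      6→5: 5 black — skip
      6→9: 9 black — skip
      6→7: 7 black — skip
      6→1: 1 is gray → back edge
Back edge closes the cycle 1 → 4 → 6 → 1; its vertices are {1, 4, 6}.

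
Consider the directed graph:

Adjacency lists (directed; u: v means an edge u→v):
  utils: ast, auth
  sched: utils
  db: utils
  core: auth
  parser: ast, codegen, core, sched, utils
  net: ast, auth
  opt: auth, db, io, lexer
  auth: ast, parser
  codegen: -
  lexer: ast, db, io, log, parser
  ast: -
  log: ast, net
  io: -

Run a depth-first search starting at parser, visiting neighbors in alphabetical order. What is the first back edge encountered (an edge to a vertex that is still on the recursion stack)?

DFS from parser (visiting neighbors in alphabetical order); mark gray on enter, black on exit:
parser gray
  ast gray
  ast black
  codegen gray
  codegen black
  core gray
    auth gray
      auth→ast: ast black — skip
      auth→parser: parser is gray → back edge
First back edge: auth → parser.

auth→parser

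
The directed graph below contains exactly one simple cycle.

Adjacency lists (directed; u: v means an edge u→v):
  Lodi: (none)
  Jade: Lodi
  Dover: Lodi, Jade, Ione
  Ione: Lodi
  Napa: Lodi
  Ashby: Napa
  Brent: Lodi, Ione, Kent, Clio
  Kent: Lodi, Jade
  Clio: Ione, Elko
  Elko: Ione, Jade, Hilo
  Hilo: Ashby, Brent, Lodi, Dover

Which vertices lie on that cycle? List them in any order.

Clio, Elko, Hilo, Brent

DFS with gray/black marking from Hilo:
Hilo gray
  Ashby gray
    Napa gray
      Lodi gray
      Lodi black
    Napa black
  Ashby black
  Brent gray
    Brent→Lodi: Lodi black — skip
    Ione gray
      Ione→Lodi: Lodi black — skip
    Ione black
    Kent gray
      Kent→Lodi: Lodi black — skip
      Jade gray
        Jade→Lodi: Lodi black — skip
      Jade black
    Kent black
    Clio gray
      Clio→Ione: Ione black — skip
      Elko gray
        Elko→Ione: Ione black — skip
        Elko→Jade: Jade black — skip
        Elko→Hilo: Hilo is gray → back edge
Back edge closes the cycle Hilo → Brent → Clio → Elko → Hilo; its vertices are {Clio, Elko, Hilo, Brent}.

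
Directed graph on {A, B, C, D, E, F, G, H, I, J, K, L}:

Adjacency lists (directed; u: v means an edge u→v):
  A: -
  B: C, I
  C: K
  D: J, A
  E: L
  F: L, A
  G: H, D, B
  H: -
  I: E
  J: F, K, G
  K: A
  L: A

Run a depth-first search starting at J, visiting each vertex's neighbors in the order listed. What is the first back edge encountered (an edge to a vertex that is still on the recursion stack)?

DFS from J (visiting each vertex's neighbors in the order listed); mark gray on enter, black on exit:
J gray
  F gray
    L gray
      A gray
      A black
    L black
    F→A: A black — skip
  F black
  K gray
    K→A: A black — skip
  K black
  G gray
    H gray
    H black
    D gray
      D→J: J is gray → back edge
First back edge: D → J.

D->J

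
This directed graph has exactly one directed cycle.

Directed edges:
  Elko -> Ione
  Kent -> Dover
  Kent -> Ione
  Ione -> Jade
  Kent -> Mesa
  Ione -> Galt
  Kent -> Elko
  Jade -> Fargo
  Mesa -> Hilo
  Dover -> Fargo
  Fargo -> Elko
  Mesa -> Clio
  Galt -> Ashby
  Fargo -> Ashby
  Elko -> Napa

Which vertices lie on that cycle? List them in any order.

Elko, Ione, Jade, Fargo

DFS with gray/black marking from Elko:
Elko gray
  Napa gray
  Napa black
  Ione gray
    Galt gray
      Ashby gray
      Ashby black
    Galt black
    Jade gray
      Fargo gray
        Fargo→Ashby: Ashby black — skip
        Fargo→Elko: Elko is gray → back edge
Back edge closes the cycle Elko → Ione → Jade → Fargo → Elko; its vertices are {Elko, Ione, Jade, Fargo}.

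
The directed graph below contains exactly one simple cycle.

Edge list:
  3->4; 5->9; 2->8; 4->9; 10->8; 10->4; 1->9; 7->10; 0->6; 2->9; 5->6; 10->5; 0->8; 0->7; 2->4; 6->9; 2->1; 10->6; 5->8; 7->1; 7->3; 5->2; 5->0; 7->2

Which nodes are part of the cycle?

0, 5, 7, 10

DFS with gray/black marking from 7:
7 gray
  10 gray
    6 gray
      9 gray
      9 black
    6 black
    8 gray
    8 black
    4 gray
      4→9: 9 black — skip
    4 black
    5 gray
      5→6: 6 black — skip
      5→8: 8 black — skip
      0 gray
        0→6: 6 black — skip
        0→8: 8 black — skip
        0→7: 7 is gray → back edge
Back edge closes the cycle 7 → 10 → 5 → 0 → 7; its vertices are {0, 5, 7, 10}.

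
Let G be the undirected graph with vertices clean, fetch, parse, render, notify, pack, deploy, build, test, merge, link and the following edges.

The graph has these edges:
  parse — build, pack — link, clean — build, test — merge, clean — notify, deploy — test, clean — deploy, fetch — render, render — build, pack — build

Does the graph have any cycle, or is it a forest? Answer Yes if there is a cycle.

DFS, tracking each vertex's parent; an edge to a visited non-parent vertex closes a cycle.
Start from parse:
visit parse (parent –)
  visit build (parent parse)
    build–parse: parent, skip
    visit pack (parent build)
      visit link (parent pack)
        link–pack: parent, skip
      pack–build: parent, skip
    visit render (parent build)
      visit fetch (parent render)
        fetch–render: parent, skip
      render–build: parent, skip
    visit clean (parent build)
      visit deploy (parent clean)
        visit test (parent deploy)
          visit merge (parent test)
            merge–test: parent, skip
          test–deploy: parent, skip
        deploy–clean: parent, skip
      clean–build: parent, skip
      visit notify (parent clean)
        notify–clean: parent, skip
No non-parent visited neighbor found — the graph is a forest.

No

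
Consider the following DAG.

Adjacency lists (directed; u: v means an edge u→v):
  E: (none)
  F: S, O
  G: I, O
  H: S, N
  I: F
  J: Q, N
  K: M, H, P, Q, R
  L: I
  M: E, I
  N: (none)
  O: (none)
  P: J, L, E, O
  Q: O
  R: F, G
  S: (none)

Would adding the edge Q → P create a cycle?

Yes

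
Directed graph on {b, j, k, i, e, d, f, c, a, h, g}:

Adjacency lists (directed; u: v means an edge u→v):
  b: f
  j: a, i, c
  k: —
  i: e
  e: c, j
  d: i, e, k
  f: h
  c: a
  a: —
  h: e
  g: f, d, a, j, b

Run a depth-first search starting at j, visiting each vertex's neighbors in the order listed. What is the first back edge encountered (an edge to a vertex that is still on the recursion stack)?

e→j

DFS from j (visiting each vertex's neighbors in the order listed); mark gray on enter, black on exit:
j gray
  a gray
  a black
  i gray
    e gray
      c gray
        c→a: a black — skip
      c black
      e→j: j is gray → back edge
First back edge: e → j.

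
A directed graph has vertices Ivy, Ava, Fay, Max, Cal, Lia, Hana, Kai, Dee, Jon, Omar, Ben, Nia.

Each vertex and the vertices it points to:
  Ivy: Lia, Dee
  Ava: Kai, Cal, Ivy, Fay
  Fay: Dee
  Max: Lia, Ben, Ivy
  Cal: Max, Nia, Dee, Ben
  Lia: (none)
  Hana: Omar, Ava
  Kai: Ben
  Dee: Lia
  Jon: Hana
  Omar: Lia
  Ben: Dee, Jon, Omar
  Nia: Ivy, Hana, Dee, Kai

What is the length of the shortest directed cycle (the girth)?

4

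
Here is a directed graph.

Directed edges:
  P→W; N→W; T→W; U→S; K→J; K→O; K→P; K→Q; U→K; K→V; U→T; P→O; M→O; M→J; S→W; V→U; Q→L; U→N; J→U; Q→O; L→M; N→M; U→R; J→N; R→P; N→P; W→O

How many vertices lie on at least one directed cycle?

A vertex is on a directed cycle iff it belongs to a strongly connected component of size ≥ 2 (or has a self-loop).
The vertices on cycles are {J, K, L, M, N, Q, U, V} — 8 in total.

8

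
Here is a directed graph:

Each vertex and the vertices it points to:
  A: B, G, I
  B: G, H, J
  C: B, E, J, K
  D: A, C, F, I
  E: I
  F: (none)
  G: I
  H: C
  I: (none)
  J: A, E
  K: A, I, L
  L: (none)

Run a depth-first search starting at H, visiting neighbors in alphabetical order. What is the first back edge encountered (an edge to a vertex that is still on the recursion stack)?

B→H

DFS from H (visiting neighbors in alphabetical order); mark gray on enter, black on exit:
H gray
  C gray
    B gray
      G gray
        I gray
        I black
      G black
      B→H: H is gray → back edge
First back edge: B → H.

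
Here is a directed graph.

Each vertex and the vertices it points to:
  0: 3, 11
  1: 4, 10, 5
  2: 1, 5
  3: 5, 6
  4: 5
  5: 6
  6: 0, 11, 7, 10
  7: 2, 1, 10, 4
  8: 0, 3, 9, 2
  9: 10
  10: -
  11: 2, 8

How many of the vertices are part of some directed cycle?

A vertex is on a directed cycle iff it belongs to a strongly connected component of size ≥ 2 (or has a self-loop).
The vertices on cycles are {0, 1, 2, 3, 4, 5, 6, 7, 8, 11} — 10 in total.

10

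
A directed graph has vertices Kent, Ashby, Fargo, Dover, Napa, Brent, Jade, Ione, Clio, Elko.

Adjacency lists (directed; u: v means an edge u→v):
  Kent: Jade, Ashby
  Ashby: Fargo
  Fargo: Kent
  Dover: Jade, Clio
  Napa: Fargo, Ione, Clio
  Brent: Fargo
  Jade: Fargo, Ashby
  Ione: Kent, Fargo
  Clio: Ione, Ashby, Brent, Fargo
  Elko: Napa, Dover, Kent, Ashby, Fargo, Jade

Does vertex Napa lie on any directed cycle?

No

Napa lies on a cycle iff there is a path from Napa back to itself.
Exploring from Napa, it never reaches itself; equivalently, its strongly connected component is a singleton.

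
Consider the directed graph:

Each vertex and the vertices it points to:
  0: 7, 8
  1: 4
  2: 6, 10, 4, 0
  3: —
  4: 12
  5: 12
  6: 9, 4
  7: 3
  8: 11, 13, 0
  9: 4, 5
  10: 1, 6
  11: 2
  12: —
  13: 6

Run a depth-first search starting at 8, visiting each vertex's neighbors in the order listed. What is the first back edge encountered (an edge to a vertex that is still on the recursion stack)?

DFS from 8 (visiting each vertex's neighbors in the order listed); mark gray on enter, black on exit:
8 gray
  11 gray
    2 gray
      6 gray
        9 gray
          4 gray
            12 gray
            12 black
          4 black
          5 gray
            5→12: 12 black — skip
          5 black
        9 black
        6→4: 4 black — skip
      6 black
      10 gray
        1 gray
          1→4: 4 black — skip
        1 black
        10→6: 6 black — skip
      10 black
      2→4: 4 black — skip
      0 gray
        7 gray
          3 gray
          3 black
        7 black
        0→8: 8 is gray → back edge
First back edge: 0 → 8.

0->8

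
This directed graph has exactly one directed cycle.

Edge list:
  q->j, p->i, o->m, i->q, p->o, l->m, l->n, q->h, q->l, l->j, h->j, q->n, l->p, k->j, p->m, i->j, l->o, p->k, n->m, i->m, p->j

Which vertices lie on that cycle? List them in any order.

i, l, p, q

DFS with gray/black marking from q:
q gray
  h gray
    j gray
    j black
  h black
  l gray
    n gray
      m gray
      m black
    n black
    l→j: j black — skip
    l→m: m black — skip
    o gray
      o→m: m black — skip
    o black
    p gray
      p→m: m black — skip
      p→j: j black — skip
      k gray
        k→j: j black — skip
      k black
      p→o: o black — skip
      i gray
        i→j: j black — skip
        i→q: q is gray → back edge
Back edge closes the cycle q → l → p → i → q; its vertices are {i, l, p, q}.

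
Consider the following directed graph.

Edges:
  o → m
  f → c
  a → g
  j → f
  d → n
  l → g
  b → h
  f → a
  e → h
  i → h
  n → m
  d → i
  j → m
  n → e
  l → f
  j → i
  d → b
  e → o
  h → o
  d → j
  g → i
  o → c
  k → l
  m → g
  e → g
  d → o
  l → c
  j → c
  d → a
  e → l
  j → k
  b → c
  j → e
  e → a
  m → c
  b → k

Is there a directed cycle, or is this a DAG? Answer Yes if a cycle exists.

Yes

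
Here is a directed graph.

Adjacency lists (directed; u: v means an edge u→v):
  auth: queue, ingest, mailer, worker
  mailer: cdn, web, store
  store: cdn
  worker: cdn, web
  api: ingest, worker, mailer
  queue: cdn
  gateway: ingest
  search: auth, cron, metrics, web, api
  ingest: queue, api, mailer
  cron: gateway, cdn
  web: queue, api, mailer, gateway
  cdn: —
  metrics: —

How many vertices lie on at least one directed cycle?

A vertex is on a directed cycle iff it belongs to a strongly connected component of size ≥ 2 (or has a self-loop).
The vertices on cycles are {api, web, ingest, mailer, worker, gateway} — 6 in total.

6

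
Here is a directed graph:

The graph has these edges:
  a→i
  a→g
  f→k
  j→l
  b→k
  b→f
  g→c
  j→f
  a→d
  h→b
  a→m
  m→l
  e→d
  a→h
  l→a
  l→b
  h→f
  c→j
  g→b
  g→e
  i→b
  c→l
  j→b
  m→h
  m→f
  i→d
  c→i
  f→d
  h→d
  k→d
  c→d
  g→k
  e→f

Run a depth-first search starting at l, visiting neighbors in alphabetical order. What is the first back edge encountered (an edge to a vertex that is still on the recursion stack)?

DFS from l (visiting neighbors in alphabetical order); mark gray on enter, black on exit:
l gray
  a gray
    d gray
    d black
    g gray
      b gray
        f gray
          f→d: d black — skip
          k gray
            k→d: d black — skip
          k black
        f black
        b→k: k black — skip
      b black
      c gray
        c→d: d black — skip
        i gray
          i→b: b black — skip
          i→d: d black — skip
        i black
        j gray
          j→b: b black — skip
          j→f: f black — skip
          j→l: l is gray → back edge
First back edge: j → l.

j->l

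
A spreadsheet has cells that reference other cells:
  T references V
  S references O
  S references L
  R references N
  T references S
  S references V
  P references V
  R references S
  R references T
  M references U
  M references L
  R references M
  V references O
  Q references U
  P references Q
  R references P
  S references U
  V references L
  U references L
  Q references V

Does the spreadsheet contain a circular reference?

No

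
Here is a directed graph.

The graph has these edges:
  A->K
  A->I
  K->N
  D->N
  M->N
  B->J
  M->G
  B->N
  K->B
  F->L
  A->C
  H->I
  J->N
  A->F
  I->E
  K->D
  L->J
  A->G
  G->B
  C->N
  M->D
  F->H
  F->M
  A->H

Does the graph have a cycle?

No

DFS with white/gray/black marking, starting from J:
J gray
  N gray
  N black
J black
A gray
  I gray
    E gray
    E black
  I black
  C gray
    C→N: N black — skip
  C black
  F gray
    M gray
      M→N: N black — skip
      D gray
        D→N: N black — skip
      D black
      G gray
        B gray
          B→J: J black — skip
          B→N: N black — skip
        B black
      G black
    M black
    H gray
      H→I: I black — skip
    H black
    L gray
      L→J: J black — skip
    L black
  F black
  A→G: G black — skip
  A→H: H black — skip
  K gray
    K→N: N black — skip
    K→B: B black — skip
    K→D: D black — skip
  K black
A black
Every edge goes to a white or black vertex — no back edge, so the graph is acyclic.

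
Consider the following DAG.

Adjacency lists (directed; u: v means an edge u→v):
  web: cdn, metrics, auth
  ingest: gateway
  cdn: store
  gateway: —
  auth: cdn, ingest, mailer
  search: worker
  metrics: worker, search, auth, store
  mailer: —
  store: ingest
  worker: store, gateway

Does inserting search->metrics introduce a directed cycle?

Yes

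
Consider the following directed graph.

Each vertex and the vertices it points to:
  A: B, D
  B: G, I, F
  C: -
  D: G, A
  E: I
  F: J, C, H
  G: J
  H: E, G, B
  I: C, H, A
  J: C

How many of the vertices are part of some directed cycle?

7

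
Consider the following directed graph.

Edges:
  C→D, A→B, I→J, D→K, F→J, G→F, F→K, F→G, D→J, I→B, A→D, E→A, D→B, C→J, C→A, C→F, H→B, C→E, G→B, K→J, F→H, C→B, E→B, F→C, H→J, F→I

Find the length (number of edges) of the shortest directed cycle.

2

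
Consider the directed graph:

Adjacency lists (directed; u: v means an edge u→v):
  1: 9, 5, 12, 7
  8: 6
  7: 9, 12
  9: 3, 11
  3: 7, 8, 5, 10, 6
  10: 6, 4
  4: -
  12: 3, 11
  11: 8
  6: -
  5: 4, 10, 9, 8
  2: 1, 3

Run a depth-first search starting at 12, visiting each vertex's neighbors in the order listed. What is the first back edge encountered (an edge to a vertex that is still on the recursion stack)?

9->3

DFS from 12 (visiting each vertex's neighbors in the order listed); mark gray on enter, black on exit:
12 gray
  3 gray
    7 gray
      9 gray
        9→3: 3 is gray → back edge
First back edge: 9 → 3.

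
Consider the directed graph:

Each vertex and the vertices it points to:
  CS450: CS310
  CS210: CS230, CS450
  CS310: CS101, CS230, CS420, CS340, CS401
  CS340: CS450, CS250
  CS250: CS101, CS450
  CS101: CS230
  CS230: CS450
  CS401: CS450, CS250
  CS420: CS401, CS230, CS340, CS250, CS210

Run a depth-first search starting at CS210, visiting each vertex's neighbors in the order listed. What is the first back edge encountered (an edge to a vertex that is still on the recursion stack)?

CS101→CS230

DFS from CS210 (visiting each vertex's neighbors in the order listed); mark gray on enter, black on exit:
CS210 gray
  CS230 gray
    CS450 gray
      CS310 gray
        CS101 gray
          CS101→CS230: CS230 is gray → back edge
First back edge: CS101 → CS230.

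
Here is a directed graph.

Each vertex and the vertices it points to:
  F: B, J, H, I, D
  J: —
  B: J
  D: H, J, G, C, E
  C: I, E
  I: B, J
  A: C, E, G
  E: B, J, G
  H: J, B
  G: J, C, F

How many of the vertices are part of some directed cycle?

A vertex is on a directed cycle iff it belongs to a strongly connected component of size ≥ 2 (or has a self-loop).
The vertices on cycles are {C, D, E, F, G} — 5 in total.

5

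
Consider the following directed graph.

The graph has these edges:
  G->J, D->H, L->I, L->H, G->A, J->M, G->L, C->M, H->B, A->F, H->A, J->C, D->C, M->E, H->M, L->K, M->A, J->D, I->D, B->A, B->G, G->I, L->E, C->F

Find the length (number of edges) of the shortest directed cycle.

For each vertex v, BFS finds the shortest path from v back to v.
The shortest such closed walk is G → L → H → B → G, length 4.

4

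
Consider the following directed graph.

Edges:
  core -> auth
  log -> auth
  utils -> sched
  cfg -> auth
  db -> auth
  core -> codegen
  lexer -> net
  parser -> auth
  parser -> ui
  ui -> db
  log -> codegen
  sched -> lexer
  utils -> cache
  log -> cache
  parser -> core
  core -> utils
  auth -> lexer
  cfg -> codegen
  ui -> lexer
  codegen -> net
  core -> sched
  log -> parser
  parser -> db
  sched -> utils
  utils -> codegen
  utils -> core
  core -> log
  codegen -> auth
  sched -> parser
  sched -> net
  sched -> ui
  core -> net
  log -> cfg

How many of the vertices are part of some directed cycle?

5

A vertex is on a directed cycle iff it belongs to a strongly connected component of size ≥ 2 (or has a self-loop).
The vertices on cycles are {log, core, sched, utils, parser} — 5 in total.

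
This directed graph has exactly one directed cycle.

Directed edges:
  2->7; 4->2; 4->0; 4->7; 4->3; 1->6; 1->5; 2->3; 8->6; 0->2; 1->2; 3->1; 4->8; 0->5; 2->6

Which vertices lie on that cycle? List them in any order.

DFS with gray/black marking from 3:
3 gray
  1 gray
    2 gray
      2→3: 3 is gray → back edge
Back edge closes the cycle 3 → 1 → 2 → 3; its vertices are {1, 2, 3}.

1, 2, 3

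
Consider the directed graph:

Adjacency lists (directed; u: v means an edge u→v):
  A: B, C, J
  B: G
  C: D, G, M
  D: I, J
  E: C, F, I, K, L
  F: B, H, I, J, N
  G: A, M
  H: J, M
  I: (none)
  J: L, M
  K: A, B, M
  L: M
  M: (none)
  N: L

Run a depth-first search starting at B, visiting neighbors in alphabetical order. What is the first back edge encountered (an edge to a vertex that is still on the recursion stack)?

A->B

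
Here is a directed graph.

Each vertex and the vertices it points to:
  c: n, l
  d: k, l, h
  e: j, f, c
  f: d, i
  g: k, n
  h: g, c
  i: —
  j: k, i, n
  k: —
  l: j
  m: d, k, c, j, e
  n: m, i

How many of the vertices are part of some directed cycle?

A vertex is on a directed cycle iff it belongs to a strongly connected component of size ≥ 2 (or has a self-loop).
The vertices on cycles are {c, d, e, f, g, h, j, l, m, n} — 10 in total.

10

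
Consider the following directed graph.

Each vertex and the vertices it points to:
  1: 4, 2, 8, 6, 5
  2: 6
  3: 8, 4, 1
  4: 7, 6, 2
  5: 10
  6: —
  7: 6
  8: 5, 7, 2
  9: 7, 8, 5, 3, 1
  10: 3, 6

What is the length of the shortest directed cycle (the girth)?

4

For each vertex v, BFS finds the shortest path from v back to v.
The shortest such closed walk is 3 → 8 → 5 → 10 → 3, length 4.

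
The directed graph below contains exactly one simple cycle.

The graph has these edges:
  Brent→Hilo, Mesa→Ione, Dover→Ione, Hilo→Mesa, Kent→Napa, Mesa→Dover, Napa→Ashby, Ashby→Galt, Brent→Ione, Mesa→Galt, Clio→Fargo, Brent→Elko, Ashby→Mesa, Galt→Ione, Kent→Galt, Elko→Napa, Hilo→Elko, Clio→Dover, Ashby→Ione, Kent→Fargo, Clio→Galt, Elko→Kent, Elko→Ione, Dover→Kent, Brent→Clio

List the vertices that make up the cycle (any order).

DFS with gray/black marking from Napa:
Napa gray
  Ashby gray
    Mesa gray
      Galt gray
        Ione gray
        Ione black
      Galt black
      Mesa→Ione: Ione black — skip
      Dover gray
        Kent gray
          Kent→Napa: Napa is gray → back edge
Back edge closes the cycle Napa → Ashby → Mesa → Dover → Kent → Napa; its vertices are {Kent, Mesa, Napa, Ashby, Dover}.

Kent, Mesa, Napa, Ashby, Dover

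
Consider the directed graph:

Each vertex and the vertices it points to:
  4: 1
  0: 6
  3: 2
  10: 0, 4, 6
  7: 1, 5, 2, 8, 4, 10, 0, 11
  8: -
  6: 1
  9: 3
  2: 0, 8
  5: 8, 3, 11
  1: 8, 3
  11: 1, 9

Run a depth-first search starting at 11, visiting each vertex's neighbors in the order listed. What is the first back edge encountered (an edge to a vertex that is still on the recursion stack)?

DFS from 11 (visiting each vertex's neighbors in the order listed); mark gray on enter, black on exit:
11 gray
  1 gray
    8 gray
    8 black
    3 gray
      2 gray
        0 gray
          6 gray
            6→1: 1 is gray → back edge
First back edge: 6 → 1.

6→1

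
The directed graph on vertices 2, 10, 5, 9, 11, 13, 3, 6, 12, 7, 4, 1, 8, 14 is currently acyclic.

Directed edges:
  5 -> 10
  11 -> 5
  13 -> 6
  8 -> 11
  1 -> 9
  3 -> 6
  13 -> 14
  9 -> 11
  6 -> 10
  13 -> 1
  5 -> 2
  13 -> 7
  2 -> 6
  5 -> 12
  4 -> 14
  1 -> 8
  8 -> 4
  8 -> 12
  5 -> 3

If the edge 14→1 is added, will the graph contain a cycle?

Yes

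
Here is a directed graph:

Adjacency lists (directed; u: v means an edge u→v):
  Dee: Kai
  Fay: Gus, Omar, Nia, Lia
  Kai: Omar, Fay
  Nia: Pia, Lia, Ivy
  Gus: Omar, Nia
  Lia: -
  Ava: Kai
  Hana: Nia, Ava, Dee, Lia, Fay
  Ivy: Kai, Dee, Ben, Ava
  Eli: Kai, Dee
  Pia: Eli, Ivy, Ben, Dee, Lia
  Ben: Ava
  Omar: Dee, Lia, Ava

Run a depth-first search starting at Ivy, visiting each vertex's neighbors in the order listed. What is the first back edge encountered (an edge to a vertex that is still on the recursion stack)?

DFS from Ivy (visiting each vertex's neighbors in the order listed); mark gray on enter, black on exit:
Ivy gray
  Kai gray
    Omar gray
      Dee gray
        Dee→Kai: Kai is gray → back edge
First back edge: Dee → Kai.

Dee->Kai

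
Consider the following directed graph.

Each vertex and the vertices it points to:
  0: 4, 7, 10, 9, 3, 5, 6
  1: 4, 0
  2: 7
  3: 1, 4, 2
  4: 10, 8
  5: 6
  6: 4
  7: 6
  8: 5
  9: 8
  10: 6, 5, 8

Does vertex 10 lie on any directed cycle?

10 is on a cycle iff 10 can reach itself via ≥1 edge.
10 → 6 → 4 → 10 — yes.

Yes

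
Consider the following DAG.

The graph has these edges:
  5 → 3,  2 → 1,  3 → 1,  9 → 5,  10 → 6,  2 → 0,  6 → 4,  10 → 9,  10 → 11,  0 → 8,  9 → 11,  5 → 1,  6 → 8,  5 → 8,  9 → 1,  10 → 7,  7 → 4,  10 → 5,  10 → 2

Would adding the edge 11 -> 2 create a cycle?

No

Adding 11→2 creates a cycle iff 2 can already reach 11.
Explore from 2: no path reaches 11. The graph stays acyclic.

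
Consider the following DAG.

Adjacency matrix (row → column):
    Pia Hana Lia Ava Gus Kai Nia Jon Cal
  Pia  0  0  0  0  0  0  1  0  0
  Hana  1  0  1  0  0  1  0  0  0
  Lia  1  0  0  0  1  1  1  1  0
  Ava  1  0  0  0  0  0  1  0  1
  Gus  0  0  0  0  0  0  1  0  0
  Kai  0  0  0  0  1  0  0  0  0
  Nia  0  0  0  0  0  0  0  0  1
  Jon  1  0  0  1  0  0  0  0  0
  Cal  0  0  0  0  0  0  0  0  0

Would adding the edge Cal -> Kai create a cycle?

Yes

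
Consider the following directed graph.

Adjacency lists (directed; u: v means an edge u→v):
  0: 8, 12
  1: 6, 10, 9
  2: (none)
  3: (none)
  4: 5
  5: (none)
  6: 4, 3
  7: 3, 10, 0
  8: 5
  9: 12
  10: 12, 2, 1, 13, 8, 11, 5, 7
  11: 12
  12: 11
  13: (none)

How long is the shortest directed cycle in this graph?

2

For each vertex v, BFS finds the shortest path from v back to v.
The shortest such closed walk is 10 → 7 → 10, length 2.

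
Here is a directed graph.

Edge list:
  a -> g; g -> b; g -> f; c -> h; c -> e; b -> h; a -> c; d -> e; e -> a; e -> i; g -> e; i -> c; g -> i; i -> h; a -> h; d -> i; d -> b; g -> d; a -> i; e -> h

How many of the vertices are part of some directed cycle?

A vertex is on a directed cycle iff it belongs to a strongly connected component of size ≥ 2 (or has a self-loop).
The vertices on cycles are {a, c, d, e, g, i} — 6 in total.

6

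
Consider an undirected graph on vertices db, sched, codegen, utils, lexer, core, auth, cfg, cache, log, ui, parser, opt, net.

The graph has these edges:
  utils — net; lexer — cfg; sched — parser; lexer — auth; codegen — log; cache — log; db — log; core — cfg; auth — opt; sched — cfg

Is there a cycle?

DFS, tracking each vertex's parent; an edge to a visited non-parent vertex closes a cycle.
Start from log:
visit log (parent –)
  visit cache (parent log)
    cache–log: parent, skip
  visit codegen (parent log)
    codegen–log: parent, skip
  visit db (parent log)
    db–log: parent, skip
visit sched (parent –)
  visit parser (parent sched)
    parser–sched: parent, skip
  visit cfg (parent sched)
    visit core (parent cfg)
      core–cfg: parent, skip
    cfg–sched: parent, skip
    visit lexer (parent cfg)
      visit auth (parent lexer)
        visit opt (parent auth)
          opt–auth: parent, skip
        auth–lexer: parent, skip
      lexer–cfg: parent, skip
visit utils (parent –)
  visit net (parent utils)
    net–utils: parent, skip
visit ui (parent –)
No non-parent visited neighbor found — the graph is a forest.

No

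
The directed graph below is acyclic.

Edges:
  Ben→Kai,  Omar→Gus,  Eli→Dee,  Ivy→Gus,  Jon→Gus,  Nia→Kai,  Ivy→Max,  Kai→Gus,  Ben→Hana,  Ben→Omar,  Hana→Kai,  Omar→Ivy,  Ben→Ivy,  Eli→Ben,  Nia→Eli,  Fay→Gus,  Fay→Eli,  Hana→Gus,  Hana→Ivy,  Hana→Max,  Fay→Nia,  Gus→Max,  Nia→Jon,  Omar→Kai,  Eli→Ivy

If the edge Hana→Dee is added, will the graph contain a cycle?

Adding Hana→Dee creates a cycle iff Dee can already reach Hana.
Explore from Dee: no path reaches Hana. The graph stays acyclic.

No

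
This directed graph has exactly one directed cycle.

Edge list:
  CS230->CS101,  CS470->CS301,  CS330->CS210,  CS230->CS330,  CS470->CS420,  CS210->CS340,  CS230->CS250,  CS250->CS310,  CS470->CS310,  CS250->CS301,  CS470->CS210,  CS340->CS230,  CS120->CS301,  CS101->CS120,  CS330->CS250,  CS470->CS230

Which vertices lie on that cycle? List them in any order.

CS210, CS230, CS330, CS340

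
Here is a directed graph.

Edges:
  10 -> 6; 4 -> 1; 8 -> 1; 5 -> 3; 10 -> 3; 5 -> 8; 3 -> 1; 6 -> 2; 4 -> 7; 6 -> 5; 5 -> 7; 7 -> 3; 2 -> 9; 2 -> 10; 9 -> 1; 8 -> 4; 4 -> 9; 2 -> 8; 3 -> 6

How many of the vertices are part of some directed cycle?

8

A vertex is on a directed cycle iff it belongs to a strongly connected component of size ≥ 2 (or has a self-loop).
The vertices on cycles are {2, 3, 4, 5, 6, 7, 8, 10} — 8 in total.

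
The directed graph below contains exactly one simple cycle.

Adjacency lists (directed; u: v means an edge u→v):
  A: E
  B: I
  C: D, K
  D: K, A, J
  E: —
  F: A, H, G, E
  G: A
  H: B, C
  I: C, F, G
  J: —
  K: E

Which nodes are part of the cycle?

DFS with gray/black marking from H:
H gray
  B gray
    I gray
      C gray
        D gray
          K gray
            E gray
            E black
          K black
          A gray
            A→E: E black — skip
          A black
          J gray
          J black
        D black
        C→K: K black — skip
      C black
      F gray
        F→A: A black — skip
        F→H: H is gray → back edge
Back edge closes the cycle H → B → I → F → H; its vertices are {B, F, H, I}.

B, F, H, I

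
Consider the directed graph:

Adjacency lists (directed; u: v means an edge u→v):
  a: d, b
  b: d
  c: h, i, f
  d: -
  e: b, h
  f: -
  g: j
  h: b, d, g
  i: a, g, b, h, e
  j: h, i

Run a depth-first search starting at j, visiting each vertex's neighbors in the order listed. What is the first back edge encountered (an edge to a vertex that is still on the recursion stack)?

g->j

DFS from j (visiting each vertex's neighbors in the order listed); mark gray on enter, black on exit:
j gray
  h gray
    b gray
      d gray
      d black
    b black
    h→d: d black — skip
    g gray
      g→j: j is gray → back edge
First back edge: g → j.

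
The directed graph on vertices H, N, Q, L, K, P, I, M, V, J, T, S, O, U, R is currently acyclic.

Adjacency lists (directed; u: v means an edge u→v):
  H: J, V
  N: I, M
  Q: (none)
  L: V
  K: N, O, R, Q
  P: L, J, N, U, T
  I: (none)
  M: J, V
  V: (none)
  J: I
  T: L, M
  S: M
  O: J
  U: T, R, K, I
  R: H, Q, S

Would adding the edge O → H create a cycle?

Adding O→H creates a cycle iff H can already reach O.
Explore from H: no path reaches O. The graph stays acyclic.

No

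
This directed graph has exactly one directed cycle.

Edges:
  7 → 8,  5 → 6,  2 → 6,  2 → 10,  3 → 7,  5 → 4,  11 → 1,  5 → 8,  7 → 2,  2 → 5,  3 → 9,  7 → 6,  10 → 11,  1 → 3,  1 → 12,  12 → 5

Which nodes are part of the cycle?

1, 2, 3, 7, 10, 11

DFS with gray/black marking from 1:
1 gray
  3 gray
    7 gray
      8 gray
      8 black
      6 gray
      6 black
      2 gray
        5 gray
          5→6: 6 black — skip
          5→8: 8 black — skip
          4 gray
          4 black
        5 black
        10 gray
          11 gray
            11→1: 1 is gray → back edge
Back edge closes the cycle 1 → 3 → 7 → 2 → 10 → 11 → 1; its vertices are {1, 2, 3, 7, 10, 11}.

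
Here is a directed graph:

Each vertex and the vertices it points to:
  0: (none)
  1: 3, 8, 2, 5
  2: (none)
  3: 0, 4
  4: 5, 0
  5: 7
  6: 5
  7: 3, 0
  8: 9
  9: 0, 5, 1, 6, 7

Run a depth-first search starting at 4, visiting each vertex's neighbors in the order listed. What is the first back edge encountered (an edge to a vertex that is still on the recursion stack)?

3→4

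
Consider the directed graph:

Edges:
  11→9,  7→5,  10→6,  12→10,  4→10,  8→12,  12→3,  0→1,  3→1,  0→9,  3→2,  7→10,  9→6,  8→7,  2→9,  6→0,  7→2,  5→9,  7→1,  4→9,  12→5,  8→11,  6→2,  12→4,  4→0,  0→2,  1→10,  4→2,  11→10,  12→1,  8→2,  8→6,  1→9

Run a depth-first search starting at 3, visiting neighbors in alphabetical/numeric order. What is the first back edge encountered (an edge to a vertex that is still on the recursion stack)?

DFS from 3 (visiting neighbors in alphabetical/numeric order); mark gray on enter, black on exit:
3 gray
  1 gray
    9 gray
      6 gray
        0 gray
          0→1: 1 is gray → back edge
First back edge: 0 → 1.

0→1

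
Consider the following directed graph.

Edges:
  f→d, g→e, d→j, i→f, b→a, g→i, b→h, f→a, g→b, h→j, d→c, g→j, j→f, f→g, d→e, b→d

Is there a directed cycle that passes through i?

i is on a cycle iff i can reach itself via ≥1 edge.
i → f → g → i — yes.

Yes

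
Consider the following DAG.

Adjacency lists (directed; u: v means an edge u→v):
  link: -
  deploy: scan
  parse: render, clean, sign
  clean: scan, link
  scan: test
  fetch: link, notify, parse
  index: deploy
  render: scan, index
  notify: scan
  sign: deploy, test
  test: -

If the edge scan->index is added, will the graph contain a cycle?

Yes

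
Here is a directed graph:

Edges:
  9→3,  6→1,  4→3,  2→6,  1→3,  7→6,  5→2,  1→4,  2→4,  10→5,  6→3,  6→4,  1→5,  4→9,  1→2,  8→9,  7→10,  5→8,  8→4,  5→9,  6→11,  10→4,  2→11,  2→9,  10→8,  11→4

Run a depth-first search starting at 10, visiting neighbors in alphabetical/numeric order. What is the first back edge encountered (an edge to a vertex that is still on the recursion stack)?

1->2

DFS from 10 (visiting neighbors in alphabetical/numeric order); mark gray on enter, black on exit:
10 gray
  4 gray
    3 gray
    3 black
    9 gray
      9→3: 3 black — skip
    9 black
  4 black
  5 gray
    2 gray
      2→4: 4 black — skip
      6 gray
        1 gray
          1→2: 2 is gray → back edge
First back edge: 1 → 2.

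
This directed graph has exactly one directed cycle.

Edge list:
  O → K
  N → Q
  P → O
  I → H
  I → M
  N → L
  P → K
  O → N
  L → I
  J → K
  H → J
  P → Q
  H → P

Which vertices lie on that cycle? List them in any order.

DFS with gray/black marking from L:
L gray
  I gray
    M gray
    M black
    H gray
      J gray
        K gray
        K black
      J black
      P gray
        P→K: K black — skip
        O gray
          N gray
            N→L: L is gray → back edge
Back edge closes the cycle L → I → H → P → O → N → L; its vertices are {H, I, L, N, O, P}.

H, I, L, N, O, P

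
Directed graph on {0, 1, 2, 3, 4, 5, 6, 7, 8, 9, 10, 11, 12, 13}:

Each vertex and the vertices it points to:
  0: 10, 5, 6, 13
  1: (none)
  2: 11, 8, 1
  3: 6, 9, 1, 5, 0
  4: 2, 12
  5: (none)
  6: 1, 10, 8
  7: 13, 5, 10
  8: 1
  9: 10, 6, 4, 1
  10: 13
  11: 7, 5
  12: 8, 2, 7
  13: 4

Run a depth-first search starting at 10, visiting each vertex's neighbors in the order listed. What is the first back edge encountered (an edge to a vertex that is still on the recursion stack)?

DFS from 10 (visiting each vertex's neighbors in the order listed); mark gray on enter, black on exit:
10 gray
  13 gray
    4 gray
      2 gray
        11 gray
          7 gray
            7→13: 13 is gray → back edge
First back edge: 7 → 13.

7->13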